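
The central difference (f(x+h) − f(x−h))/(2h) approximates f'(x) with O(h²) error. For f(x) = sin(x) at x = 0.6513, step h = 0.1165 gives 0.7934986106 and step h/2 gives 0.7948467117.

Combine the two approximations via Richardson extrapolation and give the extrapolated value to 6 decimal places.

Order 2 gives 2^r = 4 and 2^r − 1 = 3.
A(h/2) − A(h) = 0.7948467117 − 0.7934986106 = 0.0013481011
Correction (A(h/2) − A(h))/(4 − 1) = 0.0013481011/3 = 0.0004493670
R = 0.7948467117 + 0.0004493670 = 0.7952960787
Gap between inputs: 1.348e-03; correction applied: +0.0004493670.

0.795296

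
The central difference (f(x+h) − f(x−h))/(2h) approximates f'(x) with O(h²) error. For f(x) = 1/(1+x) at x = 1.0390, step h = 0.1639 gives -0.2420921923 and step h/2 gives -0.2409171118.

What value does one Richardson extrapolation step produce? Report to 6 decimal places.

-0.240525

Method order is 2; weight 2^2 = 4.
2^2*A(h/2) = -0.9636684472; minus A(h) gives -0.7215762549.
Extrapolated: (-0.7215762549) / 3 = -0.2405254183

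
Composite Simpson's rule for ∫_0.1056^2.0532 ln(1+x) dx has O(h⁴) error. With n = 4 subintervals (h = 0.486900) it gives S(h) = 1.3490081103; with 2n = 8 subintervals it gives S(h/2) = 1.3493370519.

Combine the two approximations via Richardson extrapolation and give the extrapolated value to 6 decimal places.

1.349359

r = 4, so 2^r = 16.
Numerator 16*A(h/2) − A(h) = 16*1.3493370519 − 1.3490081103 = 20.2403847201
Denominator 16 − 1 = 15.
R = 20.2403847201/15 = 1.3493589813
Gap between inputs: 3.289e-04; correction applied: +0.0000219294.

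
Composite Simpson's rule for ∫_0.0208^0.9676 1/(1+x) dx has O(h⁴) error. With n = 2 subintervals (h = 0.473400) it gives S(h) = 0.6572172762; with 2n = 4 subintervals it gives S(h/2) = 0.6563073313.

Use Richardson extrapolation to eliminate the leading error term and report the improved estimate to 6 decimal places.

With r = 4 the leading error scales as h^4, so the weight is 2^4 = 16.
Top: 16(0.6563073313) − (0.6572172762) = 9.8437000246
Denominator 16 − 1 = 15.
So the Richardson estimate is 0.6562466683.
Shift from A(h/2): −0.0000606630.

0.656247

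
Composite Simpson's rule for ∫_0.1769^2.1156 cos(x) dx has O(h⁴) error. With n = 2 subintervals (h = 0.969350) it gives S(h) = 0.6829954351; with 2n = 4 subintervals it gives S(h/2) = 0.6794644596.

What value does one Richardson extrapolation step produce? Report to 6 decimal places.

0.679229

The method has order 4: 2^4 = 16.
16*0.6794644596 = 10.8714313536; 10.8714313536 − 0.6829954351 = 10.1884359185
Denominator 16 − 1 = 15.
Result: 0.6792290612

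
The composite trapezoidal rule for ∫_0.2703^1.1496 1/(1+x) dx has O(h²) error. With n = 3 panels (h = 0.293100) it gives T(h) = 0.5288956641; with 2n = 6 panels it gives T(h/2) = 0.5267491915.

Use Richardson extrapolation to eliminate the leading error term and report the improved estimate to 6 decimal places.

0.526034

The method has order 2: 2^2 = 4.
A(h/2) − A(h) = 0.5267491915 − 0.5288956641 = -0.0021464726
Correction (A(h/2) − A(h))/(4 − 1) = (-0.0021464726)/3 = -0.0007154909
R = A(h/2) + (A(h/2) − A(h))/3 = 0.5267491915 − 0.0007154909 = 0.5260337006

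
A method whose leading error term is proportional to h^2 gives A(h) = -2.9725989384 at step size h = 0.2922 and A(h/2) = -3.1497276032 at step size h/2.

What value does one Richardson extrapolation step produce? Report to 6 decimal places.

Method order is 2; weight 2^2 = 4.
4×(-3.1497276032) = -12.5989104128; (-12.5989104128) − (-2.9725989384) = -9.6263114744
Divide by 2^2 − 1 = 3.
Extrapolated: (-9.6263114744) / 3 = -3.2087704915
Correction |R − A(h/2)| = 5.904e-02; gap |A(h/2) − A(h)| = 1.771e-01.

-3.208770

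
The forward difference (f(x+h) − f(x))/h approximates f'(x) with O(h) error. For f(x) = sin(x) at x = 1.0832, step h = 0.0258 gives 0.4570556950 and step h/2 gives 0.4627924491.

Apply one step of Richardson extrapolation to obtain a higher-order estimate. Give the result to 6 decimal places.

0.468529

With r = 1 the leading error scales as h^1, so the weight is 2^1 = 2.
Top: 2(0.4627924491) − (0.4570556950) = 0.4685292032
Extrapolated: 0.4685292032 / 1 = 0.4685292032
Gap between inputs: 5.737e-03; correction applied: +0.0057367541.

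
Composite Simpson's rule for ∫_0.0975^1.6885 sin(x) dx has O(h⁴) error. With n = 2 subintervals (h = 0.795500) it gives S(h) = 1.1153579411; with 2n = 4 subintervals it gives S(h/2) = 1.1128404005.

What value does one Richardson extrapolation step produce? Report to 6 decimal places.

1.112673

r = 4, so 2^r = 16.
Numerator 16 × A(h/2) − A(h) = 16 × 1.1128404005 − 1.1153579411 = 16.6900884669
Extrapolated: 16.6900884669 / 15 = 1.1126725645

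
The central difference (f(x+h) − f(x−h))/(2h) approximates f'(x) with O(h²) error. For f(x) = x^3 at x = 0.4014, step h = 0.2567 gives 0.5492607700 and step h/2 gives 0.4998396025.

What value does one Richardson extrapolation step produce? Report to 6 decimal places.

Leading term ∝ h^2; use weight 4 = 2^2.
Top: 4(0.4998396025) − (0.5492607700) = 1.4500976400
Denominator 4 − 1 = 3.
1.4500976400 ÷ 3 = 0.4833658800

0.483366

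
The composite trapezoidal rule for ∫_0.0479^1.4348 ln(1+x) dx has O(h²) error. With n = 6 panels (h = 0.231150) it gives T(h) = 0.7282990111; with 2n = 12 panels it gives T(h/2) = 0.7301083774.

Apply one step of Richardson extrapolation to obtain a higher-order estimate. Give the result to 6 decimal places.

Error is O(h^2); halving h shrinks it by 2^2 = 4.
4×0.7301083774 = 2.9204335096; 2.9204335096 − 0.7282990111 = 2.1921344985
2.1921344985 ÷ 3 = 0.7307114995
Shift from A(h/2): +0.0006031221.

0.730711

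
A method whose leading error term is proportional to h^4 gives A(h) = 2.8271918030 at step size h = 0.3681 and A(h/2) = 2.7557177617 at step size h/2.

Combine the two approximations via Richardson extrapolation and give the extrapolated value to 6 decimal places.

2.750953

Method order is 4; weight 2^4 = 16.
Weighted: 44.0914841872 − 2.8271918030 = 41.2642923842
R = 41.2642923842/15 = 2.7509528256
Shift from A(h/2): −0.0047649361.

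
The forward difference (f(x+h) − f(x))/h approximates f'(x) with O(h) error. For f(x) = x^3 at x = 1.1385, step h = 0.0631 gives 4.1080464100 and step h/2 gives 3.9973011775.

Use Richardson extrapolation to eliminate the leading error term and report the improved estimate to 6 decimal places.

3.886556

Leading term ∝ h^1; use weight 2 = 2^1.
Top: 2(3.9973011775) − (4.1080464100) = 3.8865559450
Divide by 2^1 − 1 = 1.
Extrapolated: 3.8865559450 / 1 = 3.8865559450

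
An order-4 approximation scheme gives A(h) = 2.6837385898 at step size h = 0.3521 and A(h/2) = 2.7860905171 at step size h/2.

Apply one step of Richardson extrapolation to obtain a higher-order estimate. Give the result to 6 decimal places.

Method order is 4; weight 2^4 = 16.
16*2.7860905171 − 2.6837385898 = 41.8937096838
Extrapolated: 41.8937096838 / 15 = 2.7929139789

2.792914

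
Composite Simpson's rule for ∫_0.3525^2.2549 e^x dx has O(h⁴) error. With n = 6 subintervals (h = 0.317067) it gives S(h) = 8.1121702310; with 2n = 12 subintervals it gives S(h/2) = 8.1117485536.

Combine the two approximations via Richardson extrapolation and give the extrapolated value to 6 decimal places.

The method has order 4: 2^4 = 16.
Top: 16(8.1117485536) − (8.1121702310) = 121.6758066266
R = 121.6758066266/15 = 8.1117204418

8.111720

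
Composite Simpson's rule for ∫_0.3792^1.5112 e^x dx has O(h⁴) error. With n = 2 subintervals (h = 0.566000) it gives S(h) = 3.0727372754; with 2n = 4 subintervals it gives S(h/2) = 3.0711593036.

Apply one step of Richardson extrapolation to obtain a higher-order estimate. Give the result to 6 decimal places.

Leading term ∝ h^4; use weight 16 = 2^4.
Numerator 16×A(h/2) − A(h) = 16×3.0711593036 − 3.0727372754 = 46.0658115822
Extrapolated: 46.0658115822 / 15 = 3.0710541055

3.071054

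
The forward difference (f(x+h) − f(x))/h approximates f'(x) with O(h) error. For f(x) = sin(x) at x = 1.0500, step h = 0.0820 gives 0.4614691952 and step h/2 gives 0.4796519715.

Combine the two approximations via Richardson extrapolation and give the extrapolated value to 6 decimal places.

0.497835

Leading term ∝ h^1; use weight 2 = 2^1.
2·0.4796519715 = 0.9593039430; subtract 0.4614691952 → 0.4978347478
Denominator 2 − 1 = 1.
Extrapolated: 0.4978347478 / 1 = 0.4978347478
Gap between inputs: 1.818e-02; correction applied: +0.0181827763.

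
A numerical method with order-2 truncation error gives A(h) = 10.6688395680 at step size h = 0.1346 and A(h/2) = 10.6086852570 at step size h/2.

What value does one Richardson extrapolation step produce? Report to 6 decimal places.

With r = 2 the leading error scales as h^2, so the weight is 2^2 = 4.
Top: 4(10.6086852570) − (10.6688395680) = 31.7659014600
31.7659014600 ÷ 3 = 10.5886338200

10.588634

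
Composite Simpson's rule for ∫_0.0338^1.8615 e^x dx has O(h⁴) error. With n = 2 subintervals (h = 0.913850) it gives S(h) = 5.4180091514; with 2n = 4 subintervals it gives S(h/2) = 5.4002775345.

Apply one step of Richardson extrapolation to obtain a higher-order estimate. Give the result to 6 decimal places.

Leading term ∝ h^4; use weight 16 = 2^4.
16×5.4002775345 − 5.4180091514 = 80.9864314006
Denominator 16 − 1 = 15.
Result: 5.3990954267
Shift from A(h/2): −0.0011821078.

5.399095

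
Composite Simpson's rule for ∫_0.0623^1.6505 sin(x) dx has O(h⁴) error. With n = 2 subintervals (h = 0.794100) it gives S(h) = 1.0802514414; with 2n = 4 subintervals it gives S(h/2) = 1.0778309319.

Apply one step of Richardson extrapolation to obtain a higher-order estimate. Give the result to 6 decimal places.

r = 4: numerator weight 16, denominator 15.
16*1.0778309319 = 17.2452949104; 17.2452949104 − 1.0802514414 = 16.1650434690
(16*1.0778309319 − 1.0802514414)/(16 − 1) = 1.0776695646
Correction |R − A(h/2)| = 1.614e-04; gap |A(h/2) − A(h)| = 2.421e-03.

1.077670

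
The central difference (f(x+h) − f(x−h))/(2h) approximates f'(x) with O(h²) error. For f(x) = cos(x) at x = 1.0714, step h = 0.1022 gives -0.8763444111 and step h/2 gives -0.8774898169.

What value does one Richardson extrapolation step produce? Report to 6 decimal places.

The method has order 2: 2^2 = 4.
4·(-0.8774898169) = -3.5099592676; subtract (-0.8763444111) → -2.6336148565
R = (-2.6336148565)/3 = -0.8778716188

-0.877872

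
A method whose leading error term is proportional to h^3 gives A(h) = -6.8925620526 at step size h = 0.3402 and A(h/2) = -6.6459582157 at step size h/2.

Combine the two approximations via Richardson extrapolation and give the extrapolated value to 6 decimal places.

-6.610729

Order 3 gives 2^r = 8 and 2^r − 1 = 7.
Numerator 8·A(h/2) − A(h) = 8·(-6.6459582157) − (-6.8925620526) = -46.2751036730
(8·(-6.6459582157) − (-6.8925620526))/(8 − 1) = -6.6107290961
Correction |R − A(h/2)| = 3.523e-02; gap |A(h/2) − A(h)| = 2.466e-01.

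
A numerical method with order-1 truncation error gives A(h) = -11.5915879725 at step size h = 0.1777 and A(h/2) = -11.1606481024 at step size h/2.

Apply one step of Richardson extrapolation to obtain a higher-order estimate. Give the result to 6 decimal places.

-10.729708

r = 1: numerator weight 2, denominator 1.
2·(-11.1606481024) = -22.3212962048; subtract (-11.5915879725) → -10.7297082323
Divide by 2^1 − 1 = 1.
(2·(-11.1606481024) − (-11.5915879725))/(2 − 1) = -10.7297082323
Correction |R − A(h/2)| = 4.309e-01; gap |A(h/2) − A(h)| = 4.309e-01.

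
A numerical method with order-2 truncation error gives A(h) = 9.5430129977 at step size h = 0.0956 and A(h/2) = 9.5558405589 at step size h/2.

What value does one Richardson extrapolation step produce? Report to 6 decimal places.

9.560116

r = 2, so 2^r = 4.
4×9.5558405589 − 9.5430129977 = 28.6803492379
R = 28.6803492379/3 = 9.5601164126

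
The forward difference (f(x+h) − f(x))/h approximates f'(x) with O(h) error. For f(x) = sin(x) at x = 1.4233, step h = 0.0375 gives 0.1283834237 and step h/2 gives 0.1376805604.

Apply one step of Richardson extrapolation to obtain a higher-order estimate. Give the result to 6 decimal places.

0.146978

r = 1, so 2^r = 2.
2 × 0.1376805604 = 0.2753611208; 0.2753611208 − 0.1283834237 = 0.1469776971
Denominator 2 − 1 = 1.
So the Richardson estimate is 0.1469776971.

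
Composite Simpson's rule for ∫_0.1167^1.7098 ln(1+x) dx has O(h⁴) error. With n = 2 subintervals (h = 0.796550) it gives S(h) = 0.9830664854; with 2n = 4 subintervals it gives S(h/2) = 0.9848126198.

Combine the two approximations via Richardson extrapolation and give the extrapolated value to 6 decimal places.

With r = 4 the leading error scales as h^4, so the weight is 2^4 = 16.
A(h/2) − A(h) = 0.9848126198 − 0.9830664854 = 0.0017461344
Correction (A(h/2) − A(h))/(16 − 1) = 0.0017461344/15 = 0.0001164090
R = 0.9848126198 + 0.0001164090 = 0.9849290288

0.984929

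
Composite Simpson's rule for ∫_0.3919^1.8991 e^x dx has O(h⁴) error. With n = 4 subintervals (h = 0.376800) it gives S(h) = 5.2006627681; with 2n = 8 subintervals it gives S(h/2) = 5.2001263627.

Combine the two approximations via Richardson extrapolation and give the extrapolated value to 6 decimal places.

r = 4: numerator weight 16, denominator 15.
16*5.2001263627 − 5.2006627681 = 78.0013590351
Divide by 2^4 − 1 = 15.
78.0013590351 ÷ 15 = 5.2000906023

5.200091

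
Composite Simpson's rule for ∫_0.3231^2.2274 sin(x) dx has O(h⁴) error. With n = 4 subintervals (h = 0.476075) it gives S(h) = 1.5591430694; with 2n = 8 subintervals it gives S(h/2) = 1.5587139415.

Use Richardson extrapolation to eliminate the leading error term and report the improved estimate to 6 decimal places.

The method has order 4: 2^4 = 16.
16·1.5587139415 = 24.9394230640; subtract 1.5591430694 → 23.3802799946
(16·1.5587139415 − 1.5591430694)/(16 − 1) = 1.5586853330
Shift from A(h/2): −0.0000286085.

1.558685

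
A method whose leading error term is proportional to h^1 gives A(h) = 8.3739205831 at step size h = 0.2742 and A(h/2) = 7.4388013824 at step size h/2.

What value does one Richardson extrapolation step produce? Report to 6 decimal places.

With r = 1 the leading error scales as h^1, so the weight is 2^1 = 2.
Numerator 2*A(h/2) − A(h) = 2*7.4388013824 − 8.3739205831 = 6.5036821817
Denominator 2 − 1 = 1.
R = 6.5036821817/1 = 6.5036821817

6.503682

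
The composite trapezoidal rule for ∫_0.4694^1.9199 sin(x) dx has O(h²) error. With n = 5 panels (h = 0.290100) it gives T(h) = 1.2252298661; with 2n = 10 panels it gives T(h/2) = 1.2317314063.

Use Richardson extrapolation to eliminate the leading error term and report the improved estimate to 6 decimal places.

The method has order 2: 2^2 = 4.
Difference of the inputs: 1.2317314063 − 1.2252298661 = 0.0065015402
Divide by 2^2 − 1 = 3: 0.0065015402/3 = 0.0021671801
R = 1.2317314063 + 0.0021671801 = 1.2338985864
Shift from A(h/2): +0.0021671801.

1.233899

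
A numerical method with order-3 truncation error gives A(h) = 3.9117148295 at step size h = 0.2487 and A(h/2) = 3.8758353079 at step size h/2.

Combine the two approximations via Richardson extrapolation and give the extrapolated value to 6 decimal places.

3.870710

r = 3: numerator weight 8, denominator 7.
8 × 3.8758353079 − 3.9117148295 = 27.0949676337
Extrapolated: 27.0949676337 / 7 = 3.8707096620
Gap between inputs: 3.588e-02; correction applied: −0.0051256459.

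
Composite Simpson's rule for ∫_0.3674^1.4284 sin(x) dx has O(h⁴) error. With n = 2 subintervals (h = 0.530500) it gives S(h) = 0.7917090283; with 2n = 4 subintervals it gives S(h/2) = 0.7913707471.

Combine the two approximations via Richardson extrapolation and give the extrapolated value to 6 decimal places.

0.791348

r = 4: numerator weight 16, denominator 15.
16 × 0.7913707471 = 12.6619319536; subtract 0.7917090283 → 11.8702229253
Extrapolated: 11.8702229253 / 15 = 0.7913481950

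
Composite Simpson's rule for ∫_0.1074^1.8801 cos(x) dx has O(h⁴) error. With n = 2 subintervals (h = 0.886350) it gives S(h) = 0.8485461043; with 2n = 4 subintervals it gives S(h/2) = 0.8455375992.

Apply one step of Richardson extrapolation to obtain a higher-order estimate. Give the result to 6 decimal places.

0.845337

r = 4: numerator weight 16, denominator 15.
Top: 16(0.8455375992) − (0.8485461043) = 12.6800554829
Extrapolated: 12.6800554829 / 15 = 0.8453370322
Gap between inputs: 3.009e-03; correction applied: −0.0002005670.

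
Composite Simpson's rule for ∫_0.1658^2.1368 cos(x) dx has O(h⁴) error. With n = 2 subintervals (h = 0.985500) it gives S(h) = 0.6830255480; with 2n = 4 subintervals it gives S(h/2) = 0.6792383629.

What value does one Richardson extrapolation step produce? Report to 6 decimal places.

The method has order 4: 2^4 = 16.
Numerator 16 × A(h/2) − A(h) = 16 × 0.6792383629 − 0.6830255480 = 10.1847882584
10.1847882584 ÷ 15 = 0.6789858839

0.678986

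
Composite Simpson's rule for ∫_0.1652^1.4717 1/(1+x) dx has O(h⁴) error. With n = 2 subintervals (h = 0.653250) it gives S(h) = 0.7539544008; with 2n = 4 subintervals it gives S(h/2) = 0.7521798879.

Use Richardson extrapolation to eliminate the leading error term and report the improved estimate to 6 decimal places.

0.752062

Leading term ∝ h^4; use weight 16 = 2^4.
Difference of the inputs: 0.7521798879 − 0.7539544008 = -0.0017745129
Correction (A(h/2) − A(h))/(16 − 1) = (-0.0017745129)/15 = -0.0001183009
R = 0.7521798879 − 0.0001183009 = 0.7520615870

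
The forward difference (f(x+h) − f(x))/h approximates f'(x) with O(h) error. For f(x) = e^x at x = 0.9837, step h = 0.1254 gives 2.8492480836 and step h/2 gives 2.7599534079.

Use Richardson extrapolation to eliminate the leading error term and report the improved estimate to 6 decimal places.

With r = 1 the leading error scales as h^1, so the weight is 2^1 = 2.
Top: 2(2.7599534079) − (2.8492480836) = 2.6706587322
(2 × 2.7599534079 − 2.8492480836)/(2 − 1) = 2.6706587322
Correction |R − A(h/2)| = 8.929e-02; gap |A(h/2) − A(h)| = 8.929e-02.

2.670659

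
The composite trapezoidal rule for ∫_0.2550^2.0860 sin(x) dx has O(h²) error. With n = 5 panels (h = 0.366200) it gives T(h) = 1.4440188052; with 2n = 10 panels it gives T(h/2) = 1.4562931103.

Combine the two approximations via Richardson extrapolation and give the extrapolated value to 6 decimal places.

Order 2 gives 2^r = 4 and 2^r − 1 = 3.
4×1.4562931103 − 1.4440188052 = 4.3811536360
Divide by 2^2 − 1 = 3.
Result: 1.4603845453

1.460385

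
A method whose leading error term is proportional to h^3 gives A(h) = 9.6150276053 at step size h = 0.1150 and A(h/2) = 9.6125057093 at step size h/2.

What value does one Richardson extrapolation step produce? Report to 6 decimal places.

r = 3, so 2^r = 8.
8*9.6125057093 = 76.9000456744; 76.9000456744 − 9.6150276053 = 67.2850180691
Denominator 8 − 1 = 7.
R = 67.2850180691/7 = 9.6121454384

9.612145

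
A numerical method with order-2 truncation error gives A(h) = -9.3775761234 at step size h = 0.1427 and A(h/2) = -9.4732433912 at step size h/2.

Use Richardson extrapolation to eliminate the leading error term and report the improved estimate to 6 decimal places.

r = 2: numerator weight 4, denominator 3.
Difference of the inputs: -9.4732433912 − (-9.3775761234) = -0.0956672678
Correction (A(h/2) − A(h))/(4 − 1) = (-0.0956672678)/3 = -0.0318890893
R = -9.4732433912 − 0.0318890893 = -9.5051324805

-9.505132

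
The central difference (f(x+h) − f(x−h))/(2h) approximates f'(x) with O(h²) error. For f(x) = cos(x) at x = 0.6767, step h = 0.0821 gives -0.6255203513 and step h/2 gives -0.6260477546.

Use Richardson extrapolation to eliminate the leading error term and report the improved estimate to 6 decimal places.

Error is O(h^2); halving h shrinks it by 2^2 = 4.
Weighted: (-2.5041910184) − (-0.6255203513) = -1.8786706671
(-1.8786706671) ÷ 3 = -0.6262235557

-0.626224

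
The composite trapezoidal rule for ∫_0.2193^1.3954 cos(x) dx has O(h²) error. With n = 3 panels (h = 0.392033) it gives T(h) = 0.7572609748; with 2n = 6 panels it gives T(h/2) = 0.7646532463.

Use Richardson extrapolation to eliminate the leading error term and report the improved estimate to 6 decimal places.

Leading term ∝ h^2; use weight 4 = 2^2.
Weighted: 3.0586129852 − 0.7572609748 = 2.3013520104
2.3013520104 ÷ 3 = 0.7671173368

0.767117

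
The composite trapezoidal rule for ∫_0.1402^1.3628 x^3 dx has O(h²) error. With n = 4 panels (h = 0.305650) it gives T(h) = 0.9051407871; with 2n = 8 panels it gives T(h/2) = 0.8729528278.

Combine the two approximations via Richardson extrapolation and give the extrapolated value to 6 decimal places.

Error is O(h^2); halving h shrinks it by 2^2 = 4.
A(h/2) − A(h) = 0.8729528278 − 0.9051407871 = -0.0321879593
Divide by 2^2 − 1 = 3: (-0.0321879593)/3 = -0.0107293198
R = A(h/2) + (A(h/2) − A(h))/3 = 0.8729528278 − 0.0107293198 = 0.8622235080
Gap between inputs: 3.219e-02; correction applied: −0.0107293198.

0.862224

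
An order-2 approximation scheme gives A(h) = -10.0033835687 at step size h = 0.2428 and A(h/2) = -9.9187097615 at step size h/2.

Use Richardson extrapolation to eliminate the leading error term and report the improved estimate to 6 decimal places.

With r = 2 the leading error scales as h^2, so the weight is 2^2 = 4.
Weighted: (-39.6748390460) − (-10.0033835687) = -29.6714554773
Denominator 4 − 1 = 3.
(4*(-9.9187097615) − (-10.0033835687))/(4 − 1) = -9.8904851591
Gap between inputs: 8.467e-02; correction applied: +0.0282246024.

-9.890485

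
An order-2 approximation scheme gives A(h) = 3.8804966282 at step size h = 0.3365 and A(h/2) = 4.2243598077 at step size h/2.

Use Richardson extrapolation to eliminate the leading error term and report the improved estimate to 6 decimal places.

r = 2, so 2^r = 4.
4 × 4.2243598077 = 16.8974392308; subtract 3.8804966282 → 13.0169426026
(4 × 4.2243598077 − 3.8804966282)/(4 − 1) = 4.3389808675
Correction |R − A(h/2)| = 1.146e-01; gap |A(h/2) − A(h)| = 3.439e-01.

4.338981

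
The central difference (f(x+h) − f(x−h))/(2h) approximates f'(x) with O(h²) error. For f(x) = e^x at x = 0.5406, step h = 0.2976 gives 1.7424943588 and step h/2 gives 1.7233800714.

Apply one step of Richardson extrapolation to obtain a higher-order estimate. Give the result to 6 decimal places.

1.717009

The method has order 2: 2^2 = 4.
Top: 4(1.7233800714) − (1.7424943588) = 5.1510259268
R = 5.1510259268/3 = 1.7170086423
Correction |R − A(h/2)| = 6.371e-03; gap |A(h/2) − A(h)| = 1.911e-02.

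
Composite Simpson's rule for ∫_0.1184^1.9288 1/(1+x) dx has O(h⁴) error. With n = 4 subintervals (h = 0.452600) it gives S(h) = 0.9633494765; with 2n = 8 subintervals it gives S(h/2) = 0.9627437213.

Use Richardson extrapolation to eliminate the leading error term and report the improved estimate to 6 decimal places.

0.962703

Order 4 gives 2^r = 16 and 2^r − 1 = 15.
Weighted: 15.4038995408 − 0.9633494765 = 14.4405500643
R = 14.4405500643/15 = 0.9627033376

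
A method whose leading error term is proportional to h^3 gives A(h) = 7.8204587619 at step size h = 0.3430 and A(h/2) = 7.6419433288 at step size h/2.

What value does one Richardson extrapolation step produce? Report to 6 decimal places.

The method has order 3: 2^3 = 8.
A(h/2) − A(h) = 7.6419433288 − 7.8204587619 = -0.1785154331
Correction (A(h/2) − A(h))/(8 − 1) = (-0.1785154331)/7 = -0.0255022047
R = A(h/2) + (A(h/2) − A(h))/7 = 7.6419433288 − 0.0255022047 = 7.6164411241
Correction |R − A(h/2)| = 2.550e-02; gap |A(h/2) − A(h)| = 1.785e-01.

7.616441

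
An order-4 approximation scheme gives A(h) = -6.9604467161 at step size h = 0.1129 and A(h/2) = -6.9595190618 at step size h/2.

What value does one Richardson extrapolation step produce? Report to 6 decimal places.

The method has order 4: 2^4 = 16.
2^4 × A(h/2) = -111.3523049888; minus A(h) gives -104.3918582727.
Extrapolated: (-104.3918582727) / 15 = -6.9594572182

-6.959457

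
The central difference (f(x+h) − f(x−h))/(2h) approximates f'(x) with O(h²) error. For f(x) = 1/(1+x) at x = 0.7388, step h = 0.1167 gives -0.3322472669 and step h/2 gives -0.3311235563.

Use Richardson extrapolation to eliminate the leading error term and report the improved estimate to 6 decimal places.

Error is O(h^2); halving h shrinks it by 2^2 = 4.
Difference of the inputs: -0.3311235563 − (-0.3322472669) = 0.0011237106
Divide by 2^2 − 1 = 3: 0.0011237106/3 = 0.0003745702
R = A(h/2) + (A(h/2) − A(h))/3 = -0.3311235563 + 0.0003745702 = -0.3307489861

-0.330749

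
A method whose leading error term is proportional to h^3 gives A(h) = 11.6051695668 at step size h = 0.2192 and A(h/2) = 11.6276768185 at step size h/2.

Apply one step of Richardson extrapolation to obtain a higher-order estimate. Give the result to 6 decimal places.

11.630892

The method has order 3: 2^3 = 8.
2^3·A(h/2) = 93.0214145480; minus A(h) gives 81.4162449812.
Denominator 8 − 1 = 7.
(8·11.6276768185 − 11.6051695668)/(8 − 1) = 11.6308921402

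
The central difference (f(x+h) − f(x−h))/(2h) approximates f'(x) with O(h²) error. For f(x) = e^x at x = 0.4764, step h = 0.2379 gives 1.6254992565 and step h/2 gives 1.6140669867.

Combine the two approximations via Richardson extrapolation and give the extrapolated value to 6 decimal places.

1.610256

Method order is 2; weight 2^2 = 4.
4·1.6140669867 = 6.4562679468; 6.4562679468 − 1.6254992565 = 4.8307686903
Extrapolated: 4.8307686903 / 3 = 1.6102562301
Gap between inputs: 1.143e-02; correction applied: −0.0038107566.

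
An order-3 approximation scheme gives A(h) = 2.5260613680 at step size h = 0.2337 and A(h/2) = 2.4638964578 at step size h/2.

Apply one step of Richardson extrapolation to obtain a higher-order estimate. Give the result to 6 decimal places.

Leading term ∝ h^3; use weight 8 = 2^3.
Weighted: 19.7111716624 − 2.5260613680 = 17.1851102944
17.1851102944 ÷ 7 = 2.4550157563
Correction |R − A(h/2)| = 8.881e-03; gap |A(h/2) − A(h)| = 6.216e-02.

2.455016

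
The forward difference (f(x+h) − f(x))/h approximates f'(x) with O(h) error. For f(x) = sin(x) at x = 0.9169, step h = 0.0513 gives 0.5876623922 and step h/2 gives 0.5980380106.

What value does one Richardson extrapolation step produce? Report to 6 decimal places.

0.608414

Method order is 1; weight 2^1 = 2.
Numerator 2 × A(h/2) − A(h) = 2 × 0.5980380106 − 0.5876623922 = 0.6084136290
R = 0.6084136290/1 = 0.6084136290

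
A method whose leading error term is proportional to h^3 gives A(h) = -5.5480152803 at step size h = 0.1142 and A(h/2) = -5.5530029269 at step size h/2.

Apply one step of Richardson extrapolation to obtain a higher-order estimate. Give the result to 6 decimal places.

Order 3 gives 2^r = 8 and 2^r − 1 = 7.
8*(-5.5530029269) − (-5.5480152803) = -38.8760081349
Denominator 8 − 1 = 7.
So the Richardson estimate is -5.5537154478.

-5.553715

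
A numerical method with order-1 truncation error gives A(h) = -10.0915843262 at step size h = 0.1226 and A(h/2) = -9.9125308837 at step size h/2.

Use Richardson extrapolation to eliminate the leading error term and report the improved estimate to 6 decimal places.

Order 1 gives 2^r = 2 and 2^r − 1 = 1.
2*(-9.9125308837) = -19.8250617674; (-19.8250617674) − (-10.0915843262) = -9.7334774412
(-9.7334774412) ÷ 1 = -9.7334774412
Correction |R − A(h/2)| = 1.791e-01; gap |A(h/2) − A(h)| = 1.791e-01.

-9.733477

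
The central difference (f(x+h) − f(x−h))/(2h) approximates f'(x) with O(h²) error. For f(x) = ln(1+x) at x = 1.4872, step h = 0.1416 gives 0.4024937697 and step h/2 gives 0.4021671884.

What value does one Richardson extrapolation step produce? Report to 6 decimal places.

Method order is 2; weight 2^2 = 4.
Top: 4(0.4021671884) − (0.4024937697) = 1.2061749839
(4*0.4021671884 − 0.4024937697)/(4 − 1) = 0.4020583280
Gap between inputs: 3.266e-04; correction applied: −0.0001088604.

0.402058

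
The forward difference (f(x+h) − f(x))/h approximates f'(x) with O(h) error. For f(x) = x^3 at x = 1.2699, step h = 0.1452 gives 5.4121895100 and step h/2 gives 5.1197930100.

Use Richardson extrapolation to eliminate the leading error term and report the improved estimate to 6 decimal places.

4.827397

Leading term ∝ h^1; use weight 2 = 2^1.
2×5.1197930100 = 10.2395860200; 10.2395860200 − 5.4121895100 = 4.8273965100
Denominator 2 − 1 = 1.
4.8273965100 ÷ 1 = 4.8273965100
Shift from A(h/2): −0.2923965000.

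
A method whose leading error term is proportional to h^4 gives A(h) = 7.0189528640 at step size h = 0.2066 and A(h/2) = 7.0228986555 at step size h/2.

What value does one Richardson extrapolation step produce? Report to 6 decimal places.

7.023162

Error is O(h^4); halving h shrinks it by 2^4 = 16.
2^4·A(h/2) = 112.3663784880; minus A(h) gives 105.3474256240.
(16·7.0228986555 − 7.0189528640)/(16 − 1) = 7.0231617083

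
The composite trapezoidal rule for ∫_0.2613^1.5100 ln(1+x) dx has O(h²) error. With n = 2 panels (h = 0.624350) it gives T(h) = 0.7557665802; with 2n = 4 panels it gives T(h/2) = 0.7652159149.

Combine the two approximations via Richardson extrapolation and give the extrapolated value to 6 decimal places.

0.768366

With r = 2 the leading error scales as h^2, so the weight is 2^2 = 4.
Top: 4(0.7652159149) − (0.7557665802) = 2.3050970794
Denominator 4 − 1 = 3.
Extrapolated: 2.3050970794 / 3 = 0.7683656931
Shift from A(h/2): +0.0031497782.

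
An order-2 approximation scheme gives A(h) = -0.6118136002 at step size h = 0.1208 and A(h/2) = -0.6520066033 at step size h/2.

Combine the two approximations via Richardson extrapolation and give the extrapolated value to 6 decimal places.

The method has order 2: 2^2 = 4.
Weighted: (-2.6080264132) − (-0.6118136002) = -1.9962128130
(4 × (-0.6520066033) − (-0.6118136002))/(4 − 1) = -0.6654042710

-0.665404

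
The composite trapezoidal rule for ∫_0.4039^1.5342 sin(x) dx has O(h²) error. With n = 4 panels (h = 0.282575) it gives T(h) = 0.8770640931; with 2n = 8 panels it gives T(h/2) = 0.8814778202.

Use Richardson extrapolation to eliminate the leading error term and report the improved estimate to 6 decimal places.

r = 2, so 2^r = 4.
Weighted: 3.5259112808 − 0.8770640931 = 2.6488471877
Extrapolated: 2.6488471877 / 3 = 0.8829490626
Shift from A(h/2): +0.0014712424.

0.882949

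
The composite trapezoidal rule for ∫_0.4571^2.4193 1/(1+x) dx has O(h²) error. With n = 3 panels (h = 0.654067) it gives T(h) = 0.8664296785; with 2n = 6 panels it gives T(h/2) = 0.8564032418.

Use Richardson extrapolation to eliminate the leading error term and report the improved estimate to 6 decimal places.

With r = 2 the leading error scales as h^2, so the weight is 2^2 = 4.
Top: 4(0.8564032418) − (0.8664296785) = 2.5591832887
Denominator 4 − 1 = 3.
R = 2.5591832887/3 = 0.8530610962

0.853061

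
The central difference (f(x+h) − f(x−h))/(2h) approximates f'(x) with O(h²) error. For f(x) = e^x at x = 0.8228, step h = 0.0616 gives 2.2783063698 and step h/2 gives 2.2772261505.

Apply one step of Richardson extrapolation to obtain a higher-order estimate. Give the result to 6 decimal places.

r = 2: numerator weight 4, denominator 3.
Numerator 4·A(h/2) − A(h) = 4·2.2772261505 − 2.2783063698 = 6.8305982322
6.8305982322 ÷ 3 = 2.2768660774

2.276866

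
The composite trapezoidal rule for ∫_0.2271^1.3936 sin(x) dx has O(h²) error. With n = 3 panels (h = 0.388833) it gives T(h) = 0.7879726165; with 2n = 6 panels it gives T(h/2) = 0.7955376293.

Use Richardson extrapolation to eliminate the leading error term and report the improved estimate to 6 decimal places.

0.798059

Leading term ∝ h^2; use weight 4 = 2^2.
2^2*A(h/2) = 3.1821505172; minus A(h) gives 2.3941779007.
Denominator 4 − 1 = 3.
2.3941779007 ÷ 3 = 0.7980593002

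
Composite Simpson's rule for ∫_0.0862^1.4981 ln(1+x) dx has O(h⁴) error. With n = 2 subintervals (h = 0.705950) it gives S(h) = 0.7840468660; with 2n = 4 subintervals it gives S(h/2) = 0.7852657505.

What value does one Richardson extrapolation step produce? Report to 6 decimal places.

0.785347

r = 4: numerator weight 16, denominator 15.
Top: 16(0.7852657505) − (0.7840468660) = 11.7802051420
Denominator 16 − 1 = 15.
(16×0.7852657505 − 0.7840468660)/(16 − 1) = 0.7853470095
Gap between inputs: 1.219e-03; correction applied: +0.0000812590.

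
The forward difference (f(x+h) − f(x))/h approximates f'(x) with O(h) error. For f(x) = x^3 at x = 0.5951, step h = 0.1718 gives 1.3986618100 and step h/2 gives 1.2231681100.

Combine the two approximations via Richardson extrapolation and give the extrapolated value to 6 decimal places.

With r = 1 the leading error scales as h^1, so the weight is 2^1 = 2.
Top: 2(1.2231681100) − (1.3986618100) = 1.0476744100
Divide by 2^1 − 1 = 1.
So the Richardson estimate is 1.0476744100.
Gap between inputs: 1.755e-01; correction applied: −0.1754937000.

1.047674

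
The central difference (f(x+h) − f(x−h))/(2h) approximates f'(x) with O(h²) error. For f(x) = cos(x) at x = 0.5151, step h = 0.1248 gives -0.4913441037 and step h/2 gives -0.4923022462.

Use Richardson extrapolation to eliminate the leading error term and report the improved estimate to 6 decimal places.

-0.492622

Method order is 2; weight 2^2 = 4.
4·(-0.4923022462) = -1.9692089848; (-1.9692089848) − (-0.4913441037) = -1.4778648811
(-1.4778648811) ÷ 3 = -0.4926216270
Gap between inputs: 9.581e-04; correction applied: −0.0003193808.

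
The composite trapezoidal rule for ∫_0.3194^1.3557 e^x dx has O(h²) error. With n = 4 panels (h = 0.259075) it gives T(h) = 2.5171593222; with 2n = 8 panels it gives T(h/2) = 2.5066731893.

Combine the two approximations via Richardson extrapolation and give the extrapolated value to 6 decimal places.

2.503178

r = 2: numerator weight 4, denominator 3.
4 × 2.5066731893 − 2.5171593222 = 7.5095334350
Extrapolated: 7.5095334350 / 3 = 2.5031778117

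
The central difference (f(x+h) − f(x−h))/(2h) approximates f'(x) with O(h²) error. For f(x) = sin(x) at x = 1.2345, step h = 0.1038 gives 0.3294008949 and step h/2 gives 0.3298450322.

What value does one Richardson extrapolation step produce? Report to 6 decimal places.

0.329993

r = 2, so 2^r = 4.
4*0.3298450322 = 1.3193801288; 1.3193801288 − 0.3294008949 = 0.9899792339
Extrapolated: 0.9899792339 / 3 = 0.3299930780
Gap between inputs: 4.441e-04; correction applied: +0.0001480458.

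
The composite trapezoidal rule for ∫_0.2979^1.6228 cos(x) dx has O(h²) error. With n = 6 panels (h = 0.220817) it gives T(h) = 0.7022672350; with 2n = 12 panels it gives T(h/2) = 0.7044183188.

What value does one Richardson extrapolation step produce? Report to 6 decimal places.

0.705135

The method has order 2: 2^2 = 4.
Top: 4(0.7044183188) − (0.7022672350) = 2.1154060402
Divide by 2^2 − 1 = 3.
R = 2.1154060402/3 = 0.7051353467
Correction |R − A(h/2)| = 7.170e-04; gap |A(h/2) − A(h)| = 2.151e-03.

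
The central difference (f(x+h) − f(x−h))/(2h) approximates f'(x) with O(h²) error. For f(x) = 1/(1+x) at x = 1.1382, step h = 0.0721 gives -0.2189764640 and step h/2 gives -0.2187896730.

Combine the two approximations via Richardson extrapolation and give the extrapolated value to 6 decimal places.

r = 2, so 2^r = 4.
4·(-0.2187896730) − (-0.2189764640) = -0.6561822280
Denominator 4 − 1 = 3.
R = (-0.6561822280)/3 = -0.2187274093
Correction |R − A(h/2)| = 6.226e-05; gap |A(h/2) − A(h)| = 1.868e-04.

-0.218727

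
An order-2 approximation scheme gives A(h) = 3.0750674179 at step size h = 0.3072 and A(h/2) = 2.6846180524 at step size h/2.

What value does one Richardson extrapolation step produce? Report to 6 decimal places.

2.554468

r = 2: numerator weight 4, denominator 3.
4*2.6846180524 − 3.0750674179 = 7.6634047917
Divide by 2^2 − 1 = 3.
R = 7.6634047917/3 = 2.5544682639
Shift from A(h/2): −0.1301497885.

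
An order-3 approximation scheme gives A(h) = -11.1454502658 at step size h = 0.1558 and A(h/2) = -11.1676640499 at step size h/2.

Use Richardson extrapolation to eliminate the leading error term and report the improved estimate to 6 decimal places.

Order 3 gives 2^r = 8 and 2^r − 1 = 7.
Difference of the inputs: -11.1676640499 − (-11.1454502658) = -0.0222137841
Correction (A(h/2) − A(h))/(8 − 1) = (-0.0222137841)/7 = -0.0031733977
R = A(h/2) + (A(h/2) − A(h))/7 = -11.1676640499 − 0.0031733977 = -11.1708374476

-11.170837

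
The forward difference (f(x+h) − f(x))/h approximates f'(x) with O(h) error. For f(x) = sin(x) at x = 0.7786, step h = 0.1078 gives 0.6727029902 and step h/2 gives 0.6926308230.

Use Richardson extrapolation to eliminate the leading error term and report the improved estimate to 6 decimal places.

The method has order 1: 2^1 = 2.
Numerator 2·A(h/2) − A(h) = 2·0.6926308230 − 0.6727029902 = 0.7125586558
R = 0.7125586558/1 = 0.7125586558
Correction |R − A(h/2)| = 1.993e-02; gap |A(h/2) − A(h)| = 1.993e-02.

0.712559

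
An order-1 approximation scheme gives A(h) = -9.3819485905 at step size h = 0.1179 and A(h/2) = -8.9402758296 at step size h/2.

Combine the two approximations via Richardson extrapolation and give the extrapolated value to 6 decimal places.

-8.498603

Method order is 1; weight 2^1 = 2.
2×(-8.9402758296) − (-9.3819485905) = -8.4986030687
Divide by 2^1 − 1 = 1.
R = (-8.4986030687)/1 = -8.4986030687
Correction |R − A(h/2)| = 4.417e-01; gap |A(h/2) − A(h)| = 4.417e-01.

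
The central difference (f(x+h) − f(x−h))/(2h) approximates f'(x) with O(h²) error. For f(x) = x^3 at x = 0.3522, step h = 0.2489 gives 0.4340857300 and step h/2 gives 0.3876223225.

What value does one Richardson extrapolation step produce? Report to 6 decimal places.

0.372135

r = 2: numerator weight 4, denominator 3.
4·0.3876223225 = 1.5504892900; subtract 0.4340857300 → 1.1164035600
Divide by 2^2 − 1 = 3.
R = 1.1164035600/3 = 0.3721345200
Gap between inputs: 4.646e-02; correction applied: −0.0154878025.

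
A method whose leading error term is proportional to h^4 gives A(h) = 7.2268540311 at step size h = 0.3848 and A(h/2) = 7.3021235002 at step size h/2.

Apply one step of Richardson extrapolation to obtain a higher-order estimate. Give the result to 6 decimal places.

Leading term ∝ h^4; use weight 16 = 2^4.
16×7.3021235002 − 7.2268540311 = 109.6071219721
Extrapolated: 109.6071219721 / 15 = 7.3071414648

7.307141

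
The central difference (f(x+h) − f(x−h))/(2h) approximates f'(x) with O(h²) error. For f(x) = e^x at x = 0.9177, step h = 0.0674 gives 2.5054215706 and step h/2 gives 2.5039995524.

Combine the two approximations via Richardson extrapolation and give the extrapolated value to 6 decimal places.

The method has order 2: 2^2 = 4.
Top: 4(2.5039995524) − (2.5054215706) = 7.5105766390
R = 7.5105766390/3 = 2.5035255463

2.503526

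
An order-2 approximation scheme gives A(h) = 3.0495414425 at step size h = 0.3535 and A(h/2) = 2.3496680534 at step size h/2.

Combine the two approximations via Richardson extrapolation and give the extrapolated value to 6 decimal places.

The method has order 2: 2^2 = 4.
4×2.3496680534 = 9.3986722136; subtract 3.0495414425 → 6.3491307711
Denominator 4 − 1 = 3.
Result: 2.1163769237
Shift from A(h/2): −0.2332911297.

2.116377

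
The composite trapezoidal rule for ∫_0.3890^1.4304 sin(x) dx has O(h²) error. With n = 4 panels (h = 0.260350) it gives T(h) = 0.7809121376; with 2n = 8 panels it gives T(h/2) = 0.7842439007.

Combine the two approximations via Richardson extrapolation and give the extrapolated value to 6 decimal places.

0.785354

The method has order 2: 2^2 = 4.
Top: 4(0.7842439007) − (0.7809121376) = 2.3560634652
(4*0.7842439007 − 0.7809121376)/(4 − 1) = 0.7853544884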